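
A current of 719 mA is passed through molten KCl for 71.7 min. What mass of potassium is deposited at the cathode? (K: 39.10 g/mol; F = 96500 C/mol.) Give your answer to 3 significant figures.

1.25 g

Charge passed = 0.719 × 4302 = 3093 C
n(e⁻) = 3093 / 96500 = 0.03205 mol
K⁺ + e⁻ → K, so n(K) = 0.03205 mol
m = 0.03205 × 39.10 = 1.25 g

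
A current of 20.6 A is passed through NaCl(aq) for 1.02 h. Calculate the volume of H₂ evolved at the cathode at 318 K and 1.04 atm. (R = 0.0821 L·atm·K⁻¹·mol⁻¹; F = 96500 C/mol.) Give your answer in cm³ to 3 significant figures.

9840 cm³

Q = 20.6 A × 3672 s = 75640 C
Moles of electrons = 75640 / 96500 = 0.7838 mol
2H⁺ + 2e⁻ → H₂, so n(H₂) = 0.7838 / 2 = 0.3919 mol
V = nRT/P = 0.3919 × 0.0821 × 318 / 1.04 = 9.838 L
= 9840 cm³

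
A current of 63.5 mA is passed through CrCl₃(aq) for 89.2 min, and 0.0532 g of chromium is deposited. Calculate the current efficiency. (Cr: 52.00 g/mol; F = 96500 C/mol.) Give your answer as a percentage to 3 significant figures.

87.1%

Q = 0.0635 × 5352 = 339.9 C
n(e⁻) = 339.9 / 96500 = 0.003522 mol
Cr³⁺ + 3e⁻ → Cr, so theoretical n(Cr) = 0.001174 mol → 0.06105 g
Efficiency = 0.0532 / 0.06105 = 0.8714 = 87.1%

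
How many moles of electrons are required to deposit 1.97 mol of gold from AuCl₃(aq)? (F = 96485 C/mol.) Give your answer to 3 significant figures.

5.91 mol

Au³⁺ + 3e⁻ → Au, so n(e⁻) = 3 × 1.97 = 5.910 mol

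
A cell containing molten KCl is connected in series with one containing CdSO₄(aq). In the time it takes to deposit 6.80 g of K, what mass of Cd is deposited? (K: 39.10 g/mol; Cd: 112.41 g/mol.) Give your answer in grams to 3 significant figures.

n(K) = 6.80 / 39.10 = 0.1739 mol
K⁺ + e⁻ → K, so n(e⁻) = 0.1739 mol
In series, the same 0.1739 mol of electrons flows through the second cell.
Cd²⁺ + 2e⁻ → Cd, so n(Cd) = 0.1739 / 2 = 0.08695 mol
m(Cd) = 0.08695 × 112.41 = 9.77 g

9.77 g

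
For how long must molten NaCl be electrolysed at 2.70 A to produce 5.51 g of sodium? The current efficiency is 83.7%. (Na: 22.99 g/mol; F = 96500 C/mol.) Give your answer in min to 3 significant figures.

171 min

n(Na) = 5.51 / 22.99 = 0.2397 mol
Na⁺ + e⁻ → Na, so n(e⁻) = 0.2397 mol
Q = 0.2397 × 96500 / 0.837 = 27640 C
t = Q / I = 27640 / 2.70 = 10240 s = 171 min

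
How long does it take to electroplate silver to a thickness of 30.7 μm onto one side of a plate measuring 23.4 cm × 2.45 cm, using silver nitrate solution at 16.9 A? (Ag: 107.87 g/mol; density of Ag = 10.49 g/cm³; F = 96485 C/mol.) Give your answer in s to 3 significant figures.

Plated area = 23.4 × 2.45 = 57.33 cm²
Volume = 57.33 × 30.7×10⁻⁴ cm = 0.1760 cm³
m(Ag) = 0.1760 × 10.49 = 1.846 g
n(Ag) = 1.846 / 107.87 = 0.01711 mol; n(e⁻) = 0.01711 mol
Q = 0.01711 × 96485 = 1651 C
t = 1651 / 16.9 = 97.69 s

97.7 s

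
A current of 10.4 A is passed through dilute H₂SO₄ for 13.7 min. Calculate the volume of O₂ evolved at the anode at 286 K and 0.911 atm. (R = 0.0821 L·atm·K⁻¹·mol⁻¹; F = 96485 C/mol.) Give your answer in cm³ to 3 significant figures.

Charge passed = 10.4 × 822 = 8549 C
n(e⁻) = 8549 / 96485 = 0.08860 mol
2H₂O → O₂ + 4H⁺ + 4e⁻, so n(O₂) = 0.08860 / 4 = 0.02215 mol
V = nRT/P = 0.02215 × 0.0821 × 286 / 0.911 = 0.5709 L
= 571 cm³

571 cm³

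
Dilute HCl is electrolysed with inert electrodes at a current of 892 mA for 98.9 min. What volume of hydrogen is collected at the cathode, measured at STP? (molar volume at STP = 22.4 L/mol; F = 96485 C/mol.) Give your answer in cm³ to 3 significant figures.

614 cm³

Q = It = 0.892 × 5934 = 5293 C
n(e⁻) = 5293 / 96485 = 0.05486 mol
2H⁺ + 2e⁻ → H₂, so n(H₂) = 0.05486 / 2 = 0.02743 mol
V = 0.02743 × 22.4 = 0.6144 L
= 614 cm³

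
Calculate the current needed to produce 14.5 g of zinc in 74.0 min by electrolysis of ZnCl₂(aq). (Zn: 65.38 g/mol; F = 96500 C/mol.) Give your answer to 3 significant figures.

9.64 A

n(Zn) = 14.5 / 65.38 = 0.2218 mol
Zn²⁺ + 2e⁻ → Zn, so n(e⁻) = 2 × 0.2218 = 0.4436 mol
Q = 0.4436 × 96500 = 42810 C
I = Q / t = 42810 / 4440 s = 9.64 A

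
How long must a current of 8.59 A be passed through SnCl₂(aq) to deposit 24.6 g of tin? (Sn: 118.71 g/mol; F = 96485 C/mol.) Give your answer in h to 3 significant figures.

n(Sn) = 24.6 / 118.71 = 0.2072 mol
Sn²⁺ + 2e⁻ → Sn, so n(e⁻) = 2 × 0.2072 = 0.4144 mol
Q = 0.4144 × 96485 = 39980 C
t = Q / I = 39980 / 8.59 = 4654 s = 1.29 h

1.29 h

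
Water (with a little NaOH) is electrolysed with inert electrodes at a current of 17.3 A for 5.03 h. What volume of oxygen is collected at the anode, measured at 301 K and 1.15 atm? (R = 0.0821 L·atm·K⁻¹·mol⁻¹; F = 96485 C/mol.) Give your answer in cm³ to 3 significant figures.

Q = It = 17.3 × 18108 = 3.133×10^5 C
n(e⁻) = Q/F = 3.133×10^5/96485 = 3.247 mol
2H₂O → O₂ + 4H⁺ + 4e⁻, so n(O₂) = 3.247 / 4 = 0.8118 mol
V = nRT/P = 0.8118 × 0.0821 × 301 / 1.15 = 17.44 L
= 17400 cm³

17400 cm³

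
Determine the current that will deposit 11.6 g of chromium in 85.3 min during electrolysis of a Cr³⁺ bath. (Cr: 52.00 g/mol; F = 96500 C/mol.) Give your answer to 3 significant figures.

12.6 A

n(Cr) = 11.6 / 52.00 = 0.2231 mol
Cr³⁺ + 3e⁻ → Cr, so n(e⁻) = 3 × 0.2231 = 0.6693 mol
Q = 0.6693 × 96500 = 64590 C
I = Q / t = 64590 / 5118 s = 12.6 A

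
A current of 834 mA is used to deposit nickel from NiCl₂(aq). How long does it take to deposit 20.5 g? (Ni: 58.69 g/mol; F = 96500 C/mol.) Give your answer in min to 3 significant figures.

1350 min

n(Ni) = 20.5 / 58.69 = 0.3493 mol
Ni²⁺ + 2e⁻ → Ni, so n(e⁻) = 2 × 0.3493 = 0.6986 mol
Q = 0.6986 × 96500 = 67410 C
t = Q / I = 67410 / 0.834 = 80830 s = 1350 min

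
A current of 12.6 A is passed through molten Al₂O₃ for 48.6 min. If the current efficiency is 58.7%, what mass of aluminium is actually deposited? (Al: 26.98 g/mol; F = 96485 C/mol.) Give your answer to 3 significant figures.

Q = 12.6 × 2916 = 36740 C
n(e⁻) = 36740 / 96485 = 0.3808 mol
Al³⁺ + 3e⁻ → Al, so theoretical m(Al) = 0.1269 × 26.98 = 3.424 g
Actual mass = 58.7% × 3.424 = 2.01 g

2.01 g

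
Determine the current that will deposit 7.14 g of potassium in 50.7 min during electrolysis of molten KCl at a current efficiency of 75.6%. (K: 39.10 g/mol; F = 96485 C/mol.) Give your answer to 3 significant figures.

7.66 A

n(K) = 7.14 / 39.10 = 0.1826 mol
K⁺ + e⁻ → K, so n(e⁻) = 0.1826 mol
Q = 0.1826 × 96485 / 0.756 = 23300 C
I = Q / t = 23300 / 3042 s = 7.66 A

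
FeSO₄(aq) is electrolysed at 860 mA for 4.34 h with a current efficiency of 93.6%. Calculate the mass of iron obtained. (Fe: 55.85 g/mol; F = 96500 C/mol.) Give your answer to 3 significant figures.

3.64 g

Q = 0.860 × 15624 = 13440 C
n(e⁻) = 13440 / 96500 = 0.1393 mol
Fe²⁺ + 2e⁻ → Fe, so theoretical m(Fe) = 0.06965 × 55.85 = 3.890 g
Actual mass = 93.6% × 3.890 = 3.64 g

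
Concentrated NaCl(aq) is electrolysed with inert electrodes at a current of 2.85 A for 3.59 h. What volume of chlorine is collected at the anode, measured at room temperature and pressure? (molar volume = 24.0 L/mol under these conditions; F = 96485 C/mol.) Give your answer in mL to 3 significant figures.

Charge passed = 2.85 × 12924 = 36830 C
Moles of electrons = 36830 / 96485 = 0.3817 mol
2Cl⁻ → Cl₂ + 2e⁻, so n(Cl₂) = 0.3817 / 2 = 0.1909 mol
V = 0.1909 × 24.0 = 4.582 L
= 4580 mL

4580 mL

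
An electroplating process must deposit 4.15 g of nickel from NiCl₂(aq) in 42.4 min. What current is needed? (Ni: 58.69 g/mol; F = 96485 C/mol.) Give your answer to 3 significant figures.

5.36 A

n(Ni) = 4.15 / 58.69 = 0.07071 mol
Ni²⁺ + 2e⁻ → Ni, so n(e⁻) = 2 × 0.07071 = 0.1414 mol
Q = 0.1414 × 96485 = 13640 C
I = Q / t = 13640 / 2544 s = 5.36 A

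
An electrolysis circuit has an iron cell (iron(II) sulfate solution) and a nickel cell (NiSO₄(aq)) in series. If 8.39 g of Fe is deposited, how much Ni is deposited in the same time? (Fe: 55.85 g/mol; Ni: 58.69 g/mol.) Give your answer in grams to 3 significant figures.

n(Fe) = 8.39 / 55.85 = 0.1502 mol
Fe²⁺ + 2e⁻ → Fe, so n(e⁻) = 2 × 0.1502 = 0.3004 mol
Same current for the same time ⇒ same n(e⁻) = 0.3004 mol in both cells.
Ni²⁺ + 2e⁻ → Ni, so n(Ni) = 0.3004 / 2 = 0.1502 mol
m(Ni) = 0.1502 × 58.69 = 8.82 g

8.82 g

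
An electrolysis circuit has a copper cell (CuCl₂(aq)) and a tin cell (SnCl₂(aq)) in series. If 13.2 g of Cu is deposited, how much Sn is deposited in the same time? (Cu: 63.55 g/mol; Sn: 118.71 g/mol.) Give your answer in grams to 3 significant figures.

24.7 g

n(Cu) = 13.2 / 63.55 = 0.2077 mol
Cu²⁺ + 2e⁻ → Cu, so n(e⁻) = 2 × 0.2077 = 0.4154 mol
Same current for the same time ⇒ same n(e⁻) = 0.4154 mol in both cells.
Sn²⁺ + 2e⁻ → Sn, so n(Sn) = 0.4154 / 2 = 0.2077 mol
m(Sn) = 0.2077 × 118.71 = 24.7 g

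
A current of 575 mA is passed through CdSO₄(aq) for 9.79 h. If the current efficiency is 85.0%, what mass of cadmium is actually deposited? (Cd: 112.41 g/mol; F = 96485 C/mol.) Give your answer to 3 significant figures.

Q = 0.575 × 35244 = 20270 C
n(e⁻) = 20270 / 96485 = 0.2101 mol
Cd²⁺ + 2e⁻ → Cd, so theoretical m(Cd) = 0.1051 × 112.41 = 11.81 g
Actual mass = 85.0% × 11.81 = 10.0 g

10.0 g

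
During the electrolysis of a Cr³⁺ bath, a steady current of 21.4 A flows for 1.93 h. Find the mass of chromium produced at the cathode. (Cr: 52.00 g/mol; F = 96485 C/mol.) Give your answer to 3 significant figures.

26.7 g

Q = 21.4 A × 6948 s = 1.487×10^5 C
n(e⁻) = 1.487×10^5 / 96485 = 1.541 mol
Cr³⁺ + 3e⁻ → Cr, so n(Cr) = 1.541 / 3 = 0.5137 mol
m = 0.5137 × 52.00 = 26.7 g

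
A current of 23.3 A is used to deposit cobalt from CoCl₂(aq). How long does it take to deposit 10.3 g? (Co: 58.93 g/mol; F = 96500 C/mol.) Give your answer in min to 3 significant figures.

n(Co) = 10.3 / 58.93 = 0.1748 mol
Co²⁺ + 2e⁻ → Co, so n(e⁻) = 2 × 0.1748 = 0.3496 mol
Q = 0.3496 × 96500 = 33740 C
t = Q / I = 33740 / 23.3 = 1448 s = 24.1 min

24.1 min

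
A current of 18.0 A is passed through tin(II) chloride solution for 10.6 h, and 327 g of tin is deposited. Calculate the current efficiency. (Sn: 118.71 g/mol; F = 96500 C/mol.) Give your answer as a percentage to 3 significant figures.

Q = 18.0 × 38160 = 6.869×10^5 C
n(e⁻) = 6.869×10^5 / 96500 = 7.118 mol
Sn²⁺ + 2e⁻ → Sn, so theoretical n(Sn) = 3.559 mol → 422.5 g
Efficiency = 327 / 422.5 = 0.7740 = 77.4%

77.4%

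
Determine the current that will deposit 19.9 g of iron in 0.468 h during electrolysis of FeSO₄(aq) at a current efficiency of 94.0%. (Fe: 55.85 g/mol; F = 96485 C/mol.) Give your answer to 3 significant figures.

43.4 A

n(Fe) = 19.9 / 55.85 = 0.3563 mol
Fe²⁺ + 2e⁻ → Fe, so n(e⁻) = 2 × 0.3563 = 0.7126 mol
Q = 0.7126 × 96485 / 0.940 = 73140 C
I = Q / t = 73140 / 1684.8 s = 43.4 A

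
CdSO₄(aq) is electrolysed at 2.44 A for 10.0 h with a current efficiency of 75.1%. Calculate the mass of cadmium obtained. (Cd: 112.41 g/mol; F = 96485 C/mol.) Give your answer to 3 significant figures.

38.4 g

Q = 2.44 × 36000 = 87840 C
n(e⁻) = 87840 / 96485 = 0.9104 mol
Cd²⁺ + 2e⁻ → Cd, so theoretical m(Cd) = 0.4552 × 112.41 = 51.17 g
Actual mass = 75.1% × 51.17 = 38.4 g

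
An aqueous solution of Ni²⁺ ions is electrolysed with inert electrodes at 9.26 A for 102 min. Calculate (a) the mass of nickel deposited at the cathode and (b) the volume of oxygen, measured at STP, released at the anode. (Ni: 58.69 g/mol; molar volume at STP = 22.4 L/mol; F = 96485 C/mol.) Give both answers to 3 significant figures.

Q = 9.26 × 6120 = 56670 C; n(e⁻) = 56670 / 96485 = 0.5873 mol
Cathode: Ni²⁺ + 2e⁻ → Ni → n(Ni) = 0.5873/2 = 0.2937 mol → 17.2 g
Anode: 2H₂O → O₂ + 4H⁺ + 4e⁻ → n(O₂) = 0.5873/4 = 0.1468 mol → 3.29 L

17.2 g Ni; 3.29 L O₂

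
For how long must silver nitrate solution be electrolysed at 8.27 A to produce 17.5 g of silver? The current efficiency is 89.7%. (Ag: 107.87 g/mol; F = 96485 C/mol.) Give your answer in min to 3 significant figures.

n(Ag) = 17.5 / 107.87 = 0.1622 mol
Ag⁺ + e⁻ → Ag, so n(e⁻) = 0.1622 mol
Q = 0.1622 × 96485 / 0.897 = 17450 C
t = Q / I = 17450 / 8.27 = 2110 s = 35.2 min

35.2 min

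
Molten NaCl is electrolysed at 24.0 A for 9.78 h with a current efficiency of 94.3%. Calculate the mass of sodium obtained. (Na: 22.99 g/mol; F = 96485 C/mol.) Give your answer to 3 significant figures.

190 g

Q = 24.0 × 35208 = 8.450×10^5 C
n(e⁻) = 8.450×10^5 / 96485 = 8.758 mol
Na⁺ + e⁻ → Na, so theoretical m(Na) = 8.758 × 22.99 = 201.3 g
Actual mass = 94.3% × 201.3 = 190 g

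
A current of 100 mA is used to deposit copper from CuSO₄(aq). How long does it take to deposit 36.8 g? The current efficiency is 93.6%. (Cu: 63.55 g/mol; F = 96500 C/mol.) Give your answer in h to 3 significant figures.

n(Cu) = 36.8 / 63.55 = 0.5791 mol
Cu²⁺ + 2e⁻ → Cu, so n(e⁻) = 2 × 0.5791 = 1.158 mol
Q = 1.158 × 96500 / 0.936 = 1.194×10^5 C
t = Q / I = 1.194×10^5 / 0.100 = 1.194×10^6 s = 332 h

332 h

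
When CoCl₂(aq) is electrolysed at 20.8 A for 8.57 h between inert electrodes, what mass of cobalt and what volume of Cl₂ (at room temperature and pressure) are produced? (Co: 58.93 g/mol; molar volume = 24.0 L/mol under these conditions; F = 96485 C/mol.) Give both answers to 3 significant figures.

Q = 20.8 × 30852 = 6.417×10^5 C; n(e⁻) = 6.417×10^5 / 96485 = 6.651 mol
Cathode: Co²⁺ + 2e⁻ → Co → n(Co) = 6.651/2 = 3.326 mol → 196 g
Anode: 2Cl⁻ → Cl₂ + 2e⁻ → n(Cl₂) = 6.651/2 = 3.326 mol → 79.8 L

196 g Co; 79.8 L Cl₂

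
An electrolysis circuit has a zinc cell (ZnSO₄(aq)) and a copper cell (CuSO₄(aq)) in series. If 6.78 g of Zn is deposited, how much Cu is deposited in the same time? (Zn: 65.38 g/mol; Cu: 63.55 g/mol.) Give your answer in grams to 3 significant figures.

n(Zn) = 6.78 / 65.38 = 0.1037 mol
Zn²⁺ + 2e⁻ → Zn, so n(e⁻) = 2 × 0.1037 = 0.2074 mol
The cells are in series, so the same charge (and hence the same n(e⁻) = 0.2074 mol) passes through both.
Cu²⁺ + 2e⁻ → Cu, so n(Cu) = 0.2074 / 2 = 0.1037 mol
m(Cu) = 0.1037 × 63.55 = 6.59 g

6.59 g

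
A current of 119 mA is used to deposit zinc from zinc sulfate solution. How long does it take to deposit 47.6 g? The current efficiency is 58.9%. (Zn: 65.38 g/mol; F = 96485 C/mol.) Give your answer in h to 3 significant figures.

n(Zn) = 47.6 / 65.38 = 0.7281 mol
Zn²⁺ + 2e⁻ → Zn, so n(e⁻) = 2 × 0.7281 = 1.456 mol
Q = 1.456 × 96485 / 0.589 = 2.385×10^5 C
t = Q / I = 2.385×10^5 / 0.119 = 2.004×10^6 s = 557 h

557 h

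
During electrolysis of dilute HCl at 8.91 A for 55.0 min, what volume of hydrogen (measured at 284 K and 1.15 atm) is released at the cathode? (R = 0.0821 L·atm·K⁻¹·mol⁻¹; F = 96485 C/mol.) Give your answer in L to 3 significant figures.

Q = It = 8.91 × 3300 = 29400 C
Moles of electrons = 29400 / 96485 = 0.3047 mol
2H⁺ + 2e⁻ → H₂, so n(H₂) = 0.3047 / 2 = 0.1524 mol
V = nRT/P = 0.1524 × 0.0821 × 284 / 1.15 = 3.090 L

3.09 L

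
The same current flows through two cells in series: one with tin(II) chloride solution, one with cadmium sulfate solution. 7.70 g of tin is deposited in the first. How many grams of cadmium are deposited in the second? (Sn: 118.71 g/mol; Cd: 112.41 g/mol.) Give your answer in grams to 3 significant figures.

7.29 g

n(Sn) = 7.70 / 118.71 = 0.06486 mol
Sn²⁺ + 2e⁻ → Sn, so n(e⁻) = 2 × 0.06486 = 0.1297 mol
Since the cells are in series, n(e⁻) in the Cd cell is also 0.1297 mol.
Cd²⁺ + 2e⁻ → Cd, so n(Cd) = 0.1297 / 2 = 0.06485 mol
m(Cd) = 0.06485 × 112.41 = 7.29 g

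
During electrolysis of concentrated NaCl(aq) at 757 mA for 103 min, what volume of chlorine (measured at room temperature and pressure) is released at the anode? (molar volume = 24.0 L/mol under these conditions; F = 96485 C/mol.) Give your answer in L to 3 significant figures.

Q = 0.757 A × 6180 s = 4678 C
n(e⁻) = 4678 / 96485 = 0.04848 mol
2Cl⁻ → Cl₂ + 2e⁻, so n(Cl₂) = 0.04848 / 2 = 0.02424 mol
V = 0.02424 × 24.0 = 0.5818 L

0.582 L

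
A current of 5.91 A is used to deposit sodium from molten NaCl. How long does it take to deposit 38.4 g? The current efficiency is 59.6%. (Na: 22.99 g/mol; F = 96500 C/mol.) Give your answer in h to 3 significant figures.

n(Na) = 38.4 / 22.99 = 1.670 mol
Na⁺ + e⁻ → Na, so n(e⁻) = 1.670 mol
Q = 1.670 × 96500 / 0.596 = 2.704×10^5 C
t = Q / I = 2.704×10^5 / 5.91 = 45750 s = 12.7 h

12.7 h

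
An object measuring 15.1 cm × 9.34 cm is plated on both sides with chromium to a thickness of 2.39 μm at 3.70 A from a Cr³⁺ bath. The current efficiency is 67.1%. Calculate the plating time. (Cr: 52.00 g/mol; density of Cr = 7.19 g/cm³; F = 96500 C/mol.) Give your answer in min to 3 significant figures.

18.1 min

Plated area = 2 × 15.1 × 9.34 = 282.1 cm²
Volume = 282.1 × 2.39×10⁻⁴ cm = 0.06742 cm³
m(Cr) = 0.06742 × 7.19 = 0.4847 g
n(Cr) = 0.4847 / 52.00 = 0.009321 mol; n(e⁻) = 3 × 0.009321 = 0.02796 mol
Q = 0.02796 × 96500 / 0.671 = 4021 C
t = 4021 / 3.70 = 1087 s = 18.1 min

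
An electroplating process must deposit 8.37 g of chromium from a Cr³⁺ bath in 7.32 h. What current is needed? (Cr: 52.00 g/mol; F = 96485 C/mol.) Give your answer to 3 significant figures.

n(Cr) = 8.37 / 52.00 = 0.1610 mol
Cr³⁺ + 3e⁻ → Cr, so n(e⁻) = 3 × 0.1610 = 0.4830 mol
Q = 0.4830 × 96485 = 46600 C
I = Q / t = 46600 / 26352 s = 1.77 A

1.77 A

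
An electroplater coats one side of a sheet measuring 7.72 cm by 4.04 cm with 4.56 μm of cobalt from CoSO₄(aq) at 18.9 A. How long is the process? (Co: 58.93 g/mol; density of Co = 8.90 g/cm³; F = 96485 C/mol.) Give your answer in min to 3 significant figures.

Plated area = 7.72 × 4.04 = 31.19 cm²
Volume = 31.19 × 4.56×10⁻⁴ cm = 0.01422 cm³
m(Co) = 0.01422 × 8.90 = 0.1266 g
n(Co) = 0.1266 / 58.93 = 0.002148 mol; n(e⁻) = 2 × 0.002148 = 0.004296 mol
Q = 0.004296 × 96485 = 414.5 C
t = 414.5 / 18.9 = 21.93 s = 0.366 min

0.366 min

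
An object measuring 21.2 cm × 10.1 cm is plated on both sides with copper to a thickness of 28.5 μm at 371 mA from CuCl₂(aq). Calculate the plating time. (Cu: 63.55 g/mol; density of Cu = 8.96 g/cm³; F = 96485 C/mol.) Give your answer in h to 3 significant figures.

Plated area = 2 × 21.2 × 10.1 = 428.2 cm²
Volume = 428.2 × 28.5×10⁻⁴ cm = 1.220 cm³
m(Cu) = 1.220 × 8.96 = 10.93 g
n(Cu) = 10.93 / 63.55 = 0.1720 mol; n(e⁻) = 2 × 0.1720 = 0.3440 mol
Q = 0.3440 × 96485 = 33190 C
t = 33190 / 0.371 = 89460 s = 24.9 h

24.9 h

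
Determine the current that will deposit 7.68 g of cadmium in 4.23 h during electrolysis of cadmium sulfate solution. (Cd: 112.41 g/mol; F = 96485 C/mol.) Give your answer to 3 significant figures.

n(Cd) = 7.68 / 112.41 = 0.06832 mol
Cd²⁺ + 2e⁻ → Cd, so n(e⁻) = 2 × 0.06832 = 0.1366 mol
Q = 0.1366 × 96485 = 13180 C
I = Q / t = 13180 / 15228 s = 0.866 A

0.866 A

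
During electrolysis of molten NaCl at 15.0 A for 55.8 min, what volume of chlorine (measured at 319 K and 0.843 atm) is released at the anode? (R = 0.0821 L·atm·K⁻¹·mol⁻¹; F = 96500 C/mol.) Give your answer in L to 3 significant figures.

Charge passed = 15.0 × 3348 = 50220 C
Moles of electrons = 50220 / 96500 = 0.5204 mol
2Cl⁻ → Cl₂ + 2e⁻, so n(Cl₂) = 0.5204 / 2 = 0.2602 mol
V = nRT/P = 0.2602 × 0.0821 × 319 / 0.843 = 8.084 L

8.08 L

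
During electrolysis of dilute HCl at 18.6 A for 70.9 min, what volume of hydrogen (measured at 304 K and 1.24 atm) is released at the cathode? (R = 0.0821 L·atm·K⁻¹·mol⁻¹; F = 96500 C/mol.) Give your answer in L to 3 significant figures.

Charge passed = 18.6 × 4254 = 79120 C
Moles of electrons = 79120 / 96500 = 0.8199 mol
2H⁺ + 2e⁻ → H₂, so n(H₂) = 0.8199 / 2 = 0.4100 mol
V = nRT/P = 0.4100 × 0.0821 × 304 / 1.24 = 8.252 L

8.25 L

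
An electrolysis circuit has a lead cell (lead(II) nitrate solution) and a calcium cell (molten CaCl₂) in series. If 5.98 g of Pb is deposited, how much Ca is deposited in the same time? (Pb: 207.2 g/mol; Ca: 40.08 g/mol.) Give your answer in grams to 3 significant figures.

n(Pb) = 5.98 / 207.2 = 0.02886 mol
Pb²⁺ + 2e⁻ → Pb, so n(e⁻) = 2 × 0.02886 = 0.05772 mol
Since the cells are in series, n(e⁻) in the Ca cell is also 0.05772 mol.
Ca²⁺ + 2e⁻ → Ca, so n(Ca) = 0.05772 / 2 = 0.02886 mol
m(Ca) = 0.02886 × 40.08 = 1.16 g

1.16 g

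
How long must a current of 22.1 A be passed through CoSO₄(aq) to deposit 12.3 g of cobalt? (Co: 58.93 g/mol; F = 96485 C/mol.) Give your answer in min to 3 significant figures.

n(Co) = 12.3 / 58.93 = 0.2087 mol
Co²⁺ + 2e⁻ → Co, so n(e⁻) = 2 × 0.2087 = 0.4174 mol
Q = 0.4174 × 96485 = 40270 C
t = Q / I = 40270 / 22.1 = 1822 s = 30.4 min

30.4 min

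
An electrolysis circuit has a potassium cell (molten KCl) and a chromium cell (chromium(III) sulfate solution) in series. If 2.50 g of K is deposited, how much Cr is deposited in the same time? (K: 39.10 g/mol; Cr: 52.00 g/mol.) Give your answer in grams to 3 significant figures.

n(K) = 2.50 / 39.10 = 0.06394 mol
K⁺ + e⁻ → K, so n(e⁻) = 0.06394 mol
In series, the same 0.06394 mol of electrons flows through the second cell.
Cr³⁺ + 3e⁻ → Cr, so n(Cr) = 0.06394 / 3 = 0.02131 mol
m(Cr) = 0.02131 × 52.00 = 1.11 g

1.11 g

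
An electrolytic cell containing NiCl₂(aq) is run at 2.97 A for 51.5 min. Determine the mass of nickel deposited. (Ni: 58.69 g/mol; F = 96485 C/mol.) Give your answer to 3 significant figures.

Q = It = 2.97 × 3090 = 9177 C
n(e⁻) = Q/F = 9177/96485 = 0.09511 mol
Ni²⁺ + 2e⁻ → Ni, so n(Ni) = 0.09511 / 2 = 0.04756 mol
m = 0.04756 × 58.69 = 2.79 g

2.79 g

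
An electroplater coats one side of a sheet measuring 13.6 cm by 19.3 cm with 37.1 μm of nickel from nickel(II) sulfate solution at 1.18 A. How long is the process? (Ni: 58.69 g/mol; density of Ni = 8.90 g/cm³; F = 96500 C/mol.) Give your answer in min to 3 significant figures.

Plated area = 13.6 × 19.3 = 262.5 cm²
Volume = 262.5 × 37.1×10⁻⁴ cm = 0.9739 cm³
m(Ni) = 0.9739 × 8.90 = 8.668 g
n(Ni) = 8.668 / 58.69 = 0.1477 mol; n(e⁻) = 2 × 0.1477 = 0.2954 mol
Q = 0.2954 × 96500 = 28510 C
t = 28510 / 1.18 = 24160 s = 403 min

403 min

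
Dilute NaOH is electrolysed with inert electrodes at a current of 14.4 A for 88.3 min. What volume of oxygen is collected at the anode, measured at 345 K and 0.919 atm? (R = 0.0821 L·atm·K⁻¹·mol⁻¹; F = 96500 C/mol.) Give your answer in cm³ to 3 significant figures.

6090 cm³

Q = 14.4 A × 5298 s = 76290 C
n(e⁻) = Q/F = 76290/96500 = 0.7906 mol
2H₂O → O₂ + 4H⁺ + 4e⁻, so n(O₂) = 0.7906 / 4 = 0.1977 mol
V = nRT/P = 0.1977 × 0.0821 × 345 / 0.919 = 6.093 L
= 6090 cm³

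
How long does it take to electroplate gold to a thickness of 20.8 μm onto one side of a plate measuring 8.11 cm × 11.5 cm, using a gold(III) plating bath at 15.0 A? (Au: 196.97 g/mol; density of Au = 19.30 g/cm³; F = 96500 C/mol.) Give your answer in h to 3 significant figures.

Plated area = 8.11 × 11.5 = 93.27 cm²
Volume = 93.27 × 20.8×10⁻⁴ cm = 0.1940 cm³
m(Au) = 0.1940 × 19.30 = 3.744 g
n(Au) = 3.744 / 196.97 = 0.01901 mol; n(e⁻) = 3 × 0.01901 = 0.05703 mol
Q = 0.05703 × 96500 = 5503 C
t = 5503 / 15.0 = 366.9 s = 0.102 h

0.102 h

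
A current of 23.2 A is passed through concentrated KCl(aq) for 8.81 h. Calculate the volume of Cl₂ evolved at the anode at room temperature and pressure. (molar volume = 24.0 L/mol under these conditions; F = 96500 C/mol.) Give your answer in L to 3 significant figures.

Q = 23.2 A × 31716 s = 7.358×10^5 C
n(e⁻) = 7.358×10^5 / 96500 = 7.625 mol
2Cl⁻ → Cl₂ + 2e⁻, so n(Cl₂) = 7.625 / 2 = 3.813 mol
V = 3.813 × 24.0 = 91.51 L

91.5 L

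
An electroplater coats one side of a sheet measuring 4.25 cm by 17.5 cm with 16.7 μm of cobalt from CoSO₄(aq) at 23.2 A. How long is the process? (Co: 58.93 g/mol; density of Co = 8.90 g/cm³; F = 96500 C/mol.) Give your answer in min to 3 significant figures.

2.60 min

Plated area = 4.25 × 17.5 = 74.38 cm²
Volume = 74.38 × 16.7×10⁻⁴ cm = 0.1242 cm³
m(Co) = 0.1242 × 8.90 = 1.105 g
n(Co) = 1.105 / 58.93 = 0.01875 mol; n(e⁻) = 2 × 0.01875 = 0.03750 mol
Q = 0.03750 × 96500 = 3619 C
t = 3619 / 23.2 = 156.0 s = 2.60 min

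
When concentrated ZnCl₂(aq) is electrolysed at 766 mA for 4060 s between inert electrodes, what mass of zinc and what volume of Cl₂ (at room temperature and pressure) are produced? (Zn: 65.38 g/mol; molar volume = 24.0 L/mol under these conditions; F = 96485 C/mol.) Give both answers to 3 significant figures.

1.05 g Zn; 0.387 L Cl₂

Q = 0.766 × 4060 = 3110 C; n(e⁻) = 3110 / 96485 = 0.03223 mol
Cathode: Zn²⁺ + 2e⁻ → Zn → n(Zn) = 0.03223/2 = 0.01612 mol → 1.05 g
Anode: 2Cl⁻ → Cl₂ + 2e⁻ → n(Cl₂) = 0.03223/2 = 0.01612 mol → 0.387 L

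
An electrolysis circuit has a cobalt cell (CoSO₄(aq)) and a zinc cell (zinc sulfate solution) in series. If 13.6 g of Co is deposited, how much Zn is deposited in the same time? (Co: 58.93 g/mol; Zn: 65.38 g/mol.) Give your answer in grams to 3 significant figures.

15.1 g

n(Co) = 13.6 / 58.93 = 0.2308 mol
Co²⁺ + 2e⁻ → Co, so n(e⁻) = 2 × 0.2308 = 0.4616 mol
In series, the same 0.4616 mol of electrons flows through the second cell.
Zn²⁺ + 2e⁻ → Zn, so n(Zn) = 0.4616 / 2 = 0.2308 mol
m(Zn) = 0.2308 × 65.38 = 15.1 g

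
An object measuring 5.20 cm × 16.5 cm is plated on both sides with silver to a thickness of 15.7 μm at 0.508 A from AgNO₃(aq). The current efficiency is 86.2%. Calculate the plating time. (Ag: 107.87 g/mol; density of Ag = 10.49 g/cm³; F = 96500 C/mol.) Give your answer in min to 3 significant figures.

96.2 min

Plated area = 2 × 5.20 × 16.5 = 171.6 cm²
Volume = 171.6 × 15.7×10⁻⁴ cm = 0.2694 cm³
m(Ag) = 0.2694 × 10.49 = 2.826 g
n(Ag) = 2.826 / 107.87 = 0.02620 mol; n(e⁻) = 0.02620 mol
Q = 0.02620 × 96500 / 0.862 = 2933 C
t = 2933 / 0.508 = 5774 s = 96.2 min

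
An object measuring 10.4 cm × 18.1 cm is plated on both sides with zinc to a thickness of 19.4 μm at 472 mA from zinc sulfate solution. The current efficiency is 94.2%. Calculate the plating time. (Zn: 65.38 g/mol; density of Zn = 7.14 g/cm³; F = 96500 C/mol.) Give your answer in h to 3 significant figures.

9.62 h

Plated area = 2 × 10.4 × 18.1 = 376.5 cm²
Volume = 376.5 × 19.4×10⁻⁴ cm = 0.7304 cm³
m(Zn) = 0.7304 × 7.14 = 5.215 g
n(Zn) = 5.215 / 65.38 = 0.07976 mol; n(e⁻) = 2 × 0.07976 = 0.1595 mol
Q = 0.1595 × 96500 / 0.942 = 16340 C
t = 16340 / 0.472 = 34620 s = 9.62 h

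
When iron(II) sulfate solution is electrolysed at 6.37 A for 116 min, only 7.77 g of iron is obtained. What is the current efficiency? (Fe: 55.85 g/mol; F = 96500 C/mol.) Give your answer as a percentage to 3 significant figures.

Q = 6.37 × 6960 = 44340 C
n(e⁻) = 44340 / 96500 = 0.4595 mol
Fe²⁺ + 2e⁻ → Fe, so theoretical n(Fe) = 0.2298 mol → 12.83 g
Efficiency = 7.77 / 12.83 = 0.6056 = 60.6%

60.6%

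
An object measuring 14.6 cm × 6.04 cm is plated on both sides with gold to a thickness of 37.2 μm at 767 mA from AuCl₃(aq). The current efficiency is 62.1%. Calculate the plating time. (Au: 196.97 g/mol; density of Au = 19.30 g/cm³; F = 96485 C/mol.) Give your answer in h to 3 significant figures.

10.9 h

Plated area = 2 × 14.6 × 6.04 = 176.4 cm²
Volume = 176.4 × 37.2×10⁻⁴ cm = 0.6562 cm³
m(Au) = 0.6562 × 19.30 = 12.66 g
n(Au) = 12.66 / 196.97 = 0.06427 mol; n(e⁻) = 3 × 0.06427 = 0.1928 mol
Q = 0.1928 × 96485 / 0.621 = 29960 C
t = 29960 / 0.767 = 39060 s = 10.9 h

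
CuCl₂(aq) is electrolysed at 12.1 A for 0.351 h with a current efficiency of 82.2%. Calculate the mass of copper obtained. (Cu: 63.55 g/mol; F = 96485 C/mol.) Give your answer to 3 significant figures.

Q = 12.1 × 1263.6 = 15290 C
n(e⁻) = 15290 / 96485 = 0.1585 mol
Cu²⁺ + 2e⁻ → Cu, so theoretical m(Cu) = 0.07925 × 63.55 = 5.036 g
Actual mass = 82.2% × 5.036 = 4.14 g

4.14 g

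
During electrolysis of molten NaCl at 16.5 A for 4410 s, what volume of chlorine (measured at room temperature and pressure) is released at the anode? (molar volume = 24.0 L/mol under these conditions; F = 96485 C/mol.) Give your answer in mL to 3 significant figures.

Q = It = 16.5 × 4410 = 72770 C
n(e⁻) = 72770 / 96485 = 0.7542 mol
2Cl⁻ → Cl₂ + 2e⁻, so n(Cl₂) = 0.7542 / 2 = 0.3771 mol
V = 0.3771 × 24.0 = 9.050 L
= 9050 mL

9050 mL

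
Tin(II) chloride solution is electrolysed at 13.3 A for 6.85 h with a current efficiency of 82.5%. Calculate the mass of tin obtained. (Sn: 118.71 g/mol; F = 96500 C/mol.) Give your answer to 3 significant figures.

166 g

Q = 13.3 × 24660 = 3.280×10^5 C
n(e⁻) = 3.280×10^5 / 96500 = 3.399 mol
Sn²⁺ + 2e⁻ → Sn, so theoretical m(Sn) = 1.700 × 118.71 = 201.8 g
Actual mass = 82.5% × 201.8 = 166 g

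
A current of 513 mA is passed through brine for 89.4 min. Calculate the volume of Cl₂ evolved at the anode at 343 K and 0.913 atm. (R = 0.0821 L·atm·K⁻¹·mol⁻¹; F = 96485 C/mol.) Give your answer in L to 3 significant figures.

0.440 L

Charge passed = 0.513 × 5364 = 2752 C
Moles of electrons = 2752 / 96485 = 0.02852 mol
2Cl⁻ → Cl₂ + 2e⁻, so n(Cl₂) = 0.02852 / 2 = 0.01426 mol
V = nRT/P = 0.01426 × 0.0821 × 343 / 0.913 = 0.4398 L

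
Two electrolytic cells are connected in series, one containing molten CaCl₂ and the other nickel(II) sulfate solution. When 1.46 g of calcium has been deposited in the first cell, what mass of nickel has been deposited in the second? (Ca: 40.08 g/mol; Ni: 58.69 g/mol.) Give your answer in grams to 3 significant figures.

n(Ca) = 1.46 / 40.08 = 0.03643 mol
Ca²⁺ + 2e⁻ → Ca, so n(e⁻) = 2 × 0.03643 = 0.07286 mol
Same current for the same time ⇒ same n(e⁻) = 0.07286 mol in both cells.
Ni²⁺ + 2e⁻ → Ni, so n(Ni) = 0.07286 / 2 = 0.03643 mol
m(Ni) = 0.03643 × 58.69 = 2.14 g

2.14 g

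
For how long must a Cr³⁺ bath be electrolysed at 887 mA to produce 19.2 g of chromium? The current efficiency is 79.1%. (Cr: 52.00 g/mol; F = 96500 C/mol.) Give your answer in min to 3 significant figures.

n(Cr) = 19.2 / 52.00 = 0.3692 mol
Cr³⁺ + 3e⁻ → Cr, so n(e⁻) = 3 × 0.3692 = 1.108 mol
Q = 1.108 × 96500 / 0.791 = 1.352×10^5 C
t = Q / I = 1.352×10^5 / 0.887 = 1.524×10^5 s = 2540 min

2540 min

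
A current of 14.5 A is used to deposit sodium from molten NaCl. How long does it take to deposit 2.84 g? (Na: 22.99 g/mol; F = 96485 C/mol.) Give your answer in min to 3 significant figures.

n(Na) = 2.84 / 22.99 = 0.1235 mol
Na⁺ + e⁻ → Na, so n(e⁻) = 0.1235 mol
Q = 0.1235 × 96485 = 11920 C
t = Q / I = 11920 / 14.5 = 822.1 s = 13.7 min

13.7 min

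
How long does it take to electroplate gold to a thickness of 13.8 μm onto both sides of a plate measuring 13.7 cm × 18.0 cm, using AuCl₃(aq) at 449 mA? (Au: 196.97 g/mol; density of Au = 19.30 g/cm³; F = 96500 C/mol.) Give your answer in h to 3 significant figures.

Plated area = 2 × 13.7 × 18.0 = 493.2 cm²
Volume = 493.2 × 13.8×10⁻⁴ cm = 0.6806 cm³
m(Au) = 0.6806 × 19.30 = 13.14 g
n(Au) = 13.14 / 196.97 = 0.06671 mol; n(e⁻) = 3 × 0.06671 = 0.2001 mol
Q = 0.2001 × 96500 = 19310 C
t = 19310 / 0.449 = 43010 s = 11.9 h

11.9 h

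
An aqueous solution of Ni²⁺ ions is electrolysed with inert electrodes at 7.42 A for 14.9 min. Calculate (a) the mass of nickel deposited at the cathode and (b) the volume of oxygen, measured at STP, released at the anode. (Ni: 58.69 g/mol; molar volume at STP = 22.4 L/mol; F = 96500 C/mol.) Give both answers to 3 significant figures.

Q = 7.42 × 894 = 6633 C; n(e⁻) = 6633 / 96500 = 0.06874 mol
Cathode: Ni²⁺ + 2e⁻ → Ni → n(Ni) = 0.06874/2 = 0.03437 mol → 2.02 g
Anode: 2H₂O → O₂ + 4H⁺ + 4e⁻ → n(O₂) = 0.06874/4 = 0.01719 mol → 0.385 L

2.02 g Ni; 0.385 L O₂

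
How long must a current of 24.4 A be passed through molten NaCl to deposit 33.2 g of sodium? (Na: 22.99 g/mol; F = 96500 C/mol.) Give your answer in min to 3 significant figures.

95.2 min

n(Na) = 33.2 / 22.99 = 1.444 mol
Na⁺ + e⁻ → Na, so n(e⁻) = 1.444 mol
Q = 1.444 × 96500 = 1.393×10^5 C
t = Q / I = 1.393×10^5 / 24.4 = 5709 s = 95.2 min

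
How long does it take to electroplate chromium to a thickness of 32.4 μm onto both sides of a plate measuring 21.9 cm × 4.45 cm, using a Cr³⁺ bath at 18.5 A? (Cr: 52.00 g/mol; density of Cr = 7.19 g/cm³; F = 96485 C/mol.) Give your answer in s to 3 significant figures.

Plated area = 2 × 21.9 × 4.45 = 194.9 cm²
Volume = 194.9 × 32.4×10⁻⁴ cm = 0.6315 cm³
m(Cr) = 0.6315 × 7.19 = 4.540 g
n(Cr) = 4.540 / 52.00 = 0.08731 mol; n(e⁻) = 3 × 0.08731 = 0.2619 mol
Q = 0.2619 × 96485 = 25270 C
t = 25270 / 18.5 = 1366 s

1370 s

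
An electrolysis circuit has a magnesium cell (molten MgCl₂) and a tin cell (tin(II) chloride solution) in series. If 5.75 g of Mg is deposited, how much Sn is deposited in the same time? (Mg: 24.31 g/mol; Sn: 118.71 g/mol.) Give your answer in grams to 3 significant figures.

28.1 g

n(Mg) = 5.75 / 24.31 = 0.2365 mol
Mg²⁺ + 2e⁻ → Mg, so n(e⁻) = 2 × 0.2365 = 0.4730 mol
The cells are in series, so the same charge (and hence the same n(e⁻) = 0.4730 mol) passes through both.
Sn²⁺ + 2e⁻ → Sn, so n(Sn) = 0.4730 / 2 = 0.2365 mol
m(Sn) = 0.2365 × 118.71 = 28.1 g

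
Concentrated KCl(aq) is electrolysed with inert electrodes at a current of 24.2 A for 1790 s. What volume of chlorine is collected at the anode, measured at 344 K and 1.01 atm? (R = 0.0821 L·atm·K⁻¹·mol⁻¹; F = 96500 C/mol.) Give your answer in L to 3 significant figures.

6.28 L

Charge passed = 24.2 × 1790 = 43320 C
n(e⁻) = 43320 / 96500 = 0.4489 mol
2Cl⁻ → Cl₂ + 2e⁻, so n(Cl₂) = 0.4489 / 2 = 0.2245 mol
V = nRT/P = 0.2245 × 0.0821 × 344 / 1.01 = 6.278 L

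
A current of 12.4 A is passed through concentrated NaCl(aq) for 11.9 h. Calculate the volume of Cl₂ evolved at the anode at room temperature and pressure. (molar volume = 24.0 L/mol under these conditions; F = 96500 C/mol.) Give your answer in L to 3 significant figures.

66.1 L

Q = 12.4 A × 42840 s = 5.312×10^5 C
Moles of electrons = 5.312×10^5 / 96500 = 5.505 mol
2Cl⁻ → Cl₂ + 2e⁻, so n(Cl₂) = 5.505 / 2 = 2.753 mol
V = 2.753 × 24.0 = 66.07 L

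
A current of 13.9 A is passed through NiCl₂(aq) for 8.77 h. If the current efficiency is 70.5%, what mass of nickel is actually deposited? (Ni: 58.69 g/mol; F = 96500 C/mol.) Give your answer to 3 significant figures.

94.1 g

Q = 13.9 × 31572 = 4.389×10^5 C
n(e⁻) = 4.389×10^5 / 96500 = 4.548 mol
Ni²⁺ + 2e⁻ → Ni, so theoretical m(Ni) = 2.274 × 58.69 = 133.5 g
Actual mass = 70.5% × 133.5 = 94.1 g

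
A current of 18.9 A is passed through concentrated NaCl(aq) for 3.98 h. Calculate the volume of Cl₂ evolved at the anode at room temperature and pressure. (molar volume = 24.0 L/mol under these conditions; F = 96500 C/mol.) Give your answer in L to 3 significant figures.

33.7 L

Q = 18.9 A × 14328 s = 2.708×10^5 C
n(e⁻) = Q/F = 2.708×10^5/96500 = 2.806 mol
2Cl⁻ → Cl₂ + 2e⁻, so n(Cl₂) = 2.806 / 2 = 1.403 mol
V = 1.403 × 24.0 = 33.67 L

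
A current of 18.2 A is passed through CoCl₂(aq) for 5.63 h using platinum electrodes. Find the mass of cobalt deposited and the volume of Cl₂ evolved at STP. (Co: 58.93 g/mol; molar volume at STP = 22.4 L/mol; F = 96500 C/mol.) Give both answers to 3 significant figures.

Q = 18.2 × 20268 = 3.689×10^5 C; n(e⁻) = 3.689×10^5 / 96500 = 3.823 mol
Cathode: Co²⁺ + 2e⁻ → Co → n(Co) = 3.823/2 = 1.912 mol → 113 g
Anode: 2Cl⁻ → Cl₂ + 2e⁻ → n(Cl₂) = 3.823/2 = 1.912 mol → 42.8 L

113 g Co; 42.8 L Cl₂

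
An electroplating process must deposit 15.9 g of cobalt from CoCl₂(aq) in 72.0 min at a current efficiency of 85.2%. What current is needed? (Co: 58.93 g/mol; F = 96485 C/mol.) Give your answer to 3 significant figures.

n(Co) = 15.9 / 58.93 = 0.2698 mol
Co²⁺ + 2e⁻ → Co, so n(e⁻) = 2 × 0.2698 = 0.5396 mol
Q = 0.5396 × 96485 / 0.852 = 61110 C
I = Q / t = 61110 / 4320 s = 14.1 A

14.1 A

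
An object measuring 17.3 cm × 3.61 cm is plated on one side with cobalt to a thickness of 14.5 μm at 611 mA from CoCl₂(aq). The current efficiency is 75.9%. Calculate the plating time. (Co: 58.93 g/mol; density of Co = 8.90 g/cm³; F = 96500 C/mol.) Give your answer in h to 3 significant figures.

Plated area = 17.3 × 3.61 = 62.45 cm²
Volume = 62.45 × 14.5×10⁻⁴ cm = 0.09055 cm³
m(Co) = 0.09055 × 8.90 = 0.8059 g
n(Co) = 0.8059 / 58.93 = 0.01368 mol; n(e⁻) = 2 × 0.01368 = 0.02736 mol
Q = 0.02736 × 96500 / 0.759 = 3479 C
t = 3479 / 0.611 = 5694 s = 1.58 h

1.58 h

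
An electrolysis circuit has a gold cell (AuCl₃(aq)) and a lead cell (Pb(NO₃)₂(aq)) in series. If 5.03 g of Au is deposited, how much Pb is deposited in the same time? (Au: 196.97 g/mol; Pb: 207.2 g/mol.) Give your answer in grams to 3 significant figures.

n(Au) = 5.03 / 196.97 = 0.02554 mol
Au³⁺ + 3e⁻ → Au, so n(e⁻) = 3 × 0.02554 = 0.07662 mol
In series, the same 0.07662 mol of electrons flows through the second cell.
Pb²⁺ + 2e⁻ → Pb, so n(Pb) = 0.07662 / 2 = 0.03831 mol
m(Pb) = 0.03831 × 207.2 = 7.94 g

7.94 g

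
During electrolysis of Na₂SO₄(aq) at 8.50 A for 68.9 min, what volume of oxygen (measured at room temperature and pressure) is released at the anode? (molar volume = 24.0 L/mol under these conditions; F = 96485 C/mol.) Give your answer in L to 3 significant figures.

2.19 L

Charge passed = 8.50 × 4134 = 35140 C
Moles of electrons = 35140 / 96485 = 0.3642 mol
2H₂O → O₂ + 4H⁺ + 4e⁻, so n(O₂) = 0.3642 / 4 = 0.09105 mol
V = 0.09105 × 24.0 = 2.185 L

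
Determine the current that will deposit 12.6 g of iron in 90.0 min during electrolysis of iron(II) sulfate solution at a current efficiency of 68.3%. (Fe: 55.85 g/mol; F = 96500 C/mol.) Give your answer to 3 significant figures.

11.8 A

n(Fe) = 12.6 / 55.85 = 0.2256 mol
Fe²⁺ + 2e⁻ → Fe, so n(e⁻) = 2 × 0.2256 = 0.4512 mol
Q = 0.4512 × 96500 / 0.683 = 63750 C
I = Q / t = 63750 / 5400 s = 11.8 A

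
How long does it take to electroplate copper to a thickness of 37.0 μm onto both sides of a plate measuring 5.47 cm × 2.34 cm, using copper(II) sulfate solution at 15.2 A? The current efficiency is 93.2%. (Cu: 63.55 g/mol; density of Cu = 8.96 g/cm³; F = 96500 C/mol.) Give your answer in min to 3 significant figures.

3.03 min

Plated area = 2 × 5.47 × 2.34 = 25.60 cm²
Volume = 25.60 × 37.0×10⁻⁴ cm = 0.09472 cm³
m(Cu) = 0.09472 × 8.96 = 0.8487 g
n(Cu) = 0.8487 / 63.55 = 0.01335 mol; n(e⁻) = 2 × 0.01335 = 0.02670 mol
Q = 0.02670 × 96500 / 0.932 = 2765 C
t = 2765 / 15.2 = 181.9 s = 3.03 min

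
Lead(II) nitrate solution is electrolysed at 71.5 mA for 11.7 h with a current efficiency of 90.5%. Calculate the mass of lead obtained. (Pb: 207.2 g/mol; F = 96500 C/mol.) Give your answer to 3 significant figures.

2.93 g

Q = 0.0715 × 42120 = 3012 C
n(e⁻) = 3012 / 96500 = 0.03121 mol
Pb²⁺ + 2e⁻ → Pb, so theoretical m(Pb) = 0.01561 × 207.2 = 3.234 g
Actual mass = 90.5% × 3.234 = 2.93 g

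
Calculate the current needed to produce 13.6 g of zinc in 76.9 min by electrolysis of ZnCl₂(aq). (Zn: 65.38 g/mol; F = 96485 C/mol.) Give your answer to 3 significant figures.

8.70 A

n(Zn) = 13.6 / 65.38 = 0.2080 mol
Zn²⁺ + 2e⁻ → Zn, so n(e⁻) = 2 × 0.2080 = 0.4160 mol
Q = 0.4160 × 96485 = 40140 C
I = Q / t = 40140 / 4614 s = 8.70 A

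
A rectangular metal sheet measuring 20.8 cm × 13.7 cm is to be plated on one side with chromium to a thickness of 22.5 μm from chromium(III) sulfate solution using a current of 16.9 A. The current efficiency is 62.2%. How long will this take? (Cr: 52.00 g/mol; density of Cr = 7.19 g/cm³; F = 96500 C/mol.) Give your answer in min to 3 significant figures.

40.7 min

Plated area = 20.8 × 13.7 = 285.0 cm²
Volume = 285.0 × 22.5×10⁻⁴ cm = 0.6413 cm³
m(Cr) = 0.6413 × 7.19 = 4.611 g
n(Cr) = 4.611 / 52.00 = 0.08867 mol; n(e⁻) = 3 × 0.08867 = 0.2660 mol
Q = 0.2660 × 96500 / 0.622 = 41270 C
t = 41270 / 16.9 = 2442 s = 40.7 min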